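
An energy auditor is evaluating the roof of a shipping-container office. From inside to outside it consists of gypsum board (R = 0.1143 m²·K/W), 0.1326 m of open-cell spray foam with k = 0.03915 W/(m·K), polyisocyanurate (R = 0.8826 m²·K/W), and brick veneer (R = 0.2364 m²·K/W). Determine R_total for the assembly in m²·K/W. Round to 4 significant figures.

4.620 m²·K/W

0.1326/0.03915 = 3.387
R_total = 0.1143 + 3.387 + 0.8826 + 0.2364 = 4.6203 m²·K/W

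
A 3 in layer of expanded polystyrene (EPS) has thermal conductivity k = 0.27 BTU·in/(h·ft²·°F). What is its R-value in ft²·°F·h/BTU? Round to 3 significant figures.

R = L/k = 3/0.27 = 11.11 ft²·°F·h/BTU

11.1 ft²·°F·h/BTU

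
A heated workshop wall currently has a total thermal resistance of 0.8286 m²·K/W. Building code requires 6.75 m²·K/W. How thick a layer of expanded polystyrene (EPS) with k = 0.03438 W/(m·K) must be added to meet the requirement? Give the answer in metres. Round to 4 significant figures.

0.2036 m

ΔR = 6.75 − 0.8286 = 5.9214 m²·K/W
L = ΔR × k = 5.9214 × 0.03438 = 0.20358 m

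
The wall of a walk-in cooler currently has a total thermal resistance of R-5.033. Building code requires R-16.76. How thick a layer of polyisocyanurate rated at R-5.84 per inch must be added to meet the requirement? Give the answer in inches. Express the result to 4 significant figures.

2.008 in

ΔR = 16.76 − 5.033 = 11.727 ft²·°F·h/BTU
L = ΔR / (R/in) = 11.727/5.84 = 2.008 in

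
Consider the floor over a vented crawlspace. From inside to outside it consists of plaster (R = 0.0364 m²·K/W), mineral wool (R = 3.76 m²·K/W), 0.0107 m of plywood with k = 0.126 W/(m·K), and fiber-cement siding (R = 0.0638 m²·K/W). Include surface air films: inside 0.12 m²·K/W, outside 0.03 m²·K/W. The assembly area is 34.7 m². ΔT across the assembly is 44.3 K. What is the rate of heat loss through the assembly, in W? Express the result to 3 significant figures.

375 W

0.0107/0.126 = 0.08492
R_total = 0.12 + 0.0364 + 3.76 + 0.08492 + 0.0638 + 0.03 = 4.095 m²·K/W
Q = A·ΔT/R = 34.7 × 44.3 / 4.095 = 375.4 W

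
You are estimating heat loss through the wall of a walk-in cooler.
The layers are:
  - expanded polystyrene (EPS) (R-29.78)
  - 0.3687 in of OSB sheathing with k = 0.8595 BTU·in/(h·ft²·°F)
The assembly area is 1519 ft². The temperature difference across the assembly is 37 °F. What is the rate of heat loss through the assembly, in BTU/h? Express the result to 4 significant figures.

1860 BTU/h

0.3687/0.8595 = 0.42897
R_total = 29.78 + 0.42897 = 30.209 ft²·°F·h/BTU
Q = A·ΔT/R = 1519 × 37 / 30.209 = 1860.5 BTU/h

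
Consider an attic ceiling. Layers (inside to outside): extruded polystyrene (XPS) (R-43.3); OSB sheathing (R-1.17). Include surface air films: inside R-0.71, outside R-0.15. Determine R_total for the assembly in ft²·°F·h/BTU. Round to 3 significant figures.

45.3 ft²·°F·h/BTU

R_total = 0.71 + 43.3 + 1.17 + 0.15 = 45.33 ft²·°F·h/BTU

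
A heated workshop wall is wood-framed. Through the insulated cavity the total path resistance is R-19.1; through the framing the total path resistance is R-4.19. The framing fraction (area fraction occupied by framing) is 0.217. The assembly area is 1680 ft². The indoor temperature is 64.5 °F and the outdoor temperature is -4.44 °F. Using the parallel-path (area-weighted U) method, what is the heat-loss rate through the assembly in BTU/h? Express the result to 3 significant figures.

U_eff = 0.783/19.1 + 0.217/4.19 = 0.04099 + 0.05179 = 0.09278
R_eff = 1/U_eff = 10.78 ft²·°F·h/BTU
Q = 1680 × (64.5 − (-4.44)) / 10.78 = 10750 BTU/h

10700 BTU/h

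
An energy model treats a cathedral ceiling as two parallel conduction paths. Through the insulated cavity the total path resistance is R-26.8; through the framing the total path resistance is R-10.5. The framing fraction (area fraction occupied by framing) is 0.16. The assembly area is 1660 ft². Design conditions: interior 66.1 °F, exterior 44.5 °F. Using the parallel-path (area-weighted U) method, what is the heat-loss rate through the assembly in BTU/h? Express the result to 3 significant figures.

U_eff = 0.84/26.8 + 0.16/10.5 = 0.03134 + 0.01524 = 0.04658
R_eff = 1/U_eff = 21.47 ft²·°F·h/BTU
Q = 1660 × (66.1 − 44.5) / 21.47 = 1670 BTU/h

1670 BTU/h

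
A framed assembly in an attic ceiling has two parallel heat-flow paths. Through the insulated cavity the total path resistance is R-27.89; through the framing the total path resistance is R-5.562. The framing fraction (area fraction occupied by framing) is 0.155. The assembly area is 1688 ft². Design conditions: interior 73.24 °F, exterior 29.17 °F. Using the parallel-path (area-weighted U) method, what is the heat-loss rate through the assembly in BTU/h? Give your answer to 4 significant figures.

U_eff = 0.845/27.89 + 0.155/5.562 = 0.030298 + 0.027868 = 0.058165
R_eff = 1/U_eff = 17.192 ft²·°F·h/BTU
Q = 1688 × (73.24 − 29.17) / 17.192 = 4326.9 BTU/h

4327 BTU/h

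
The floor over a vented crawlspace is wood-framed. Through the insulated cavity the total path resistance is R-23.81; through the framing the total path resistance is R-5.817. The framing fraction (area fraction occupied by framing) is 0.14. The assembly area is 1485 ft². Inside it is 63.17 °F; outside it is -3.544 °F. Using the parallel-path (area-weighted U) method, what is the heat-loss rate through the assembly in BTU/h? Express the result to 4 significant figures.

U_eff = 0.86/23.81 + 0.14/5.817 = 0.036119 + 0.024067 = 0.060187
R_eff = 1/U_eff = 16.615 ft²·°F·h/BTU
Q = 1485 × (63.17 − (-3.544)) / 16.615 = 5962.7 BTU/h

5963 BTU/h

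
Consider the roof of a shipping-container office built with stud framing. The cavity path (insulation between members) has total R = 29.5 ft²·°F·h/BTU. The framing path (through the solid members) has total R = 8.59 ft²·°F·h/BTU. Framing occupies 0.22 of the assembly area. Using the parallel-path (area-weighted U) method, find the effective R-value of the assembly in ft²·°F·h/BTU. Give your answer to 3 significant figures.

19.2 ft²·°F·h/BTU

U_eff = 0.78/29.5 + 0.22/8.59 = 0.02644 + 0.02561 = 0.05205
R_eff = 1/U_eff = 19.21 ft²·°F·h/BTU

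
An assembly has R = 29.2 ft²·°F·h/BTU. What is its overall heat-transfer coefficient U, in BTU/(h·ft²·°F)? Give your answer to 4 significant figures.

U = 1/R = 1/29.2 = 0.034247

0.03425 BTU/(h·ft²·°F)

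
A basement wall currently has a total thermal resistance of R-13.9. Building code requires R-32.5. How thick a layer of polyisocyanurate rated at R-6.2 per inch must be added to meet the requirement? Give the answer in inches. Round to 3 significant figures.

3.00 in

ΔR = 32.5 − 13.9 = 18.6 ft²·°F·h/BTU
L = ΔR / (R/in) = 18.6/6.2 = 3 in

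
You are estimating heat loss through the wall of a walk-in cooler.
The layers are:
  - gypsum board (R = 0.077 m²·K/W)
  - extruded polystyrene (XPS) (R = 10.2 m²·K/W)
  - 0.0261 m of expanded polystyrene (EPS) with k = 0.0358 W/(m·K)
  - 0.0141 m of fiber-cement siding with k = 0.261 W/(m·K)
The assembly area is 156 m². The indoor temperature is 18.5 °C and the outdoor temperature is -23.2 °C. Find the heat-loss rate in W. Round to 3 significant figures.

588 W

0.0261/0.0358 = 0.7291
0.0141/0.261 = 0.05402
R_total = 0.077 + 10.2 + 0.7291 + 0.05402 = 11.06 m²·K/W
Q = A·ΔT/R = 156 × (18.5 − (-23.2)) / 11.06 = 588.2 W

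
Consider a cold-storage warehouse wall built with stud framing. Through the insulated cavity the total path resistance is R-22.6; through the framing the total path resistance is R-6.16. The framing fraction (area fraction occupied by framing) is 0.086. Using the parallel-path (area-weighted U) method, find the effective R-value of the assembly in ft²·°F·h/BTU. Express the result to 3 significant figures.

U_eff = 0.914/22.6 + 0.086/6.16 = 0.04044 + 0.01396 = 0.0544
R_eff = 1/U_eff = 18.38 ft²·°F·h/BTU

18.4 ft²·°F·h/BTU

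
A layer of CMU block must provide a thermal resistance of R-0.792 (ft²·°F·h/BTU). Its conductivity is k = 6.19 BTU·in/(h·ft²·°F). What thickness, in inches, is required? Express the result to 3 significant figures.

L = R × k = 0.792 × 6.19 = 4.902 in

4.90 in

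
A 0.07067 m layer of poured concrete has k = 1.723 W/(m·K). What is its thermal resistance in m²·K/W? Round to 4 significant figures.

0.04102 m²·K/W

R = L/k = 0.07067/1.723 = 0.041016 m²·K/W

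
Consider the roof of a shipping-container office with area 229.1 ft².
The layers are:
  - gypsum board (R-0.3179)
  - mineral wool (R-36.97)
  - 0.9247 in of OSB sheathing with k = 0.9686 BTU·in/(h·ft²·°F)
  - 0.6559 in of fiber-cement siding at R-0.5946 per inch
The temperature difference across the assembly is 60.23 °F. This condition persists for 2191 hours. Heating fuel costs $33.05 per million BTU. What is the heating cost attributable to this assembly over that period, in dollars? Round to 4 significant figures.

0.9247/0.9686 = 0.95468
0.6559 × 0.5946 = 0.39
R_total = 0.3179 + 36.97 + 0.95468 + 0.39 = 38.633 ft²·°F·h/BTU
Q = 229.1 × 60.23 / 38.633 = 357.18 BTU/h
E = 357.18 × 2191 = 782580 BTU
Cost = 782580/10⁶ × 33.05 = $25.864

25.86 dollars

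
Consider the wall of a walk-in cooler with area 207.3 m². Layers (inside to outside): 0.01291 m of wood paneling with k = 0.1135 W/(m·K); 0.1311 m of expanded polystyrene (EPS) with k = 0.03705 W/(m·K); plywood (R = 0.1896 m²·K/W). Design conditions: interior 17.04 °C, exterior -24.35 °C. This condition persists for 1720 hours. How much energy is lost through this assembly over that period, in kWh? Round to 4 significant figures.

3841 kWh

0.01291/0.1135 = 0.11374
0.1311/0.03705 = 3.5385
R_total = 0.11374 + 3.5385 + 0.1896 = 3.8418 m²·K/W
Q = 207.3 × (17.04 − (-24.35)) / 3.8418 = 2233.4 W
E = 2233.4 W × 1720 h / 1000 = 3841.4 kWh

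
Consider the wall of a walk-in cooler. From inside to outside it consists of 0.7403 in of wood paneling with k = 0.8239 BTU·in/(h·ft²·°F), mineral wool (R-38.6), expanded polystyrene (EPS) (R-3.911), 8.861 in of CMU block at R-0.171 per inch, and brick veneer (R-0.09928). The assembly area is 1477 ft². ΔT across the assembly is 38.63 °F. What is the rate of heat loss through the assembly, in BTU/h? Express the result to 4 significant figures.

0.7403/0.8239 = 0.89853
8.861 × 0.171 = 1.5152
R_total = 0.89853 + 38.6 + 3.911 + 1.5152 + 0.09928 = 45.024 ft²·°F·h/BTU
Q = A·ΔT/R = 1477 × 38.63 / 45.024 = 1267.2 BTU/h

1267 BTU/h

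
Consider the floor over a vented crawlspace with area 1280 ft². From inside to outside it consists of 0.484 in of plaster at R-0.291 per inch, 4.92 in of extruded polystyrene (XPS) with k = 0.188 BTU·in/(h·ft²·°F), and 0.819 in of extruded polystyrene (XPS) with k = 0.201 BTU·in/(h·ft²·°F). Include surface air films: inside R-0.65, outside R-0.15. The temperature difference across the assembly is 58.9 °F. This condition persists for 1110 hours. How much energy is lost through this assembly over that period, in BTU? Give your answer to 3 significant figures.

0.484 × 0.291 = 0.1408
4.92/0.188 = 26.17
0.819/0.201 = 4.075
R_total = 0.65 + 0.1408 + 26.17 + 4.075 + 0.15 = 31.19 ft²·°F·h/BTU
Q = 1280 × 58.9 / 31.19 = 2418 BTU/h
E = 2418 × 1110 = 2683000 BTU

2680000 BTU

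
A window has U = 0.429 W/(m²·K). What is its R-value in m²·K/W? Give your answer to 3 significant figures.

2.33 m²·K/W

R = 1/U = 1/0.429 = 2.331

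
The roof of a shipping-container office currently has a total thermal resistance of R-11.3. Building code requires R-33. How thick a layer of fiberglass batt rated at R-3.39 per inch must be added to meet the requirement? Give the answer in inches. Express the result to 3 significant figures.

6.40 in

ΔR = 33 − 11.3 = 21.7 ft²·°F·h/BTU
L = ΔR / (R/in) = 21.7/3.39 = 6.401 in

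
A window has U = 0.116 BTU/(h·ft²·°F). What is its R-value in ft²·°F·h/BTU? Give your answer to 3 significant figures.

R = 1/U = 1/0.116 = 8.621

8.62 ft²·°F·h/BTU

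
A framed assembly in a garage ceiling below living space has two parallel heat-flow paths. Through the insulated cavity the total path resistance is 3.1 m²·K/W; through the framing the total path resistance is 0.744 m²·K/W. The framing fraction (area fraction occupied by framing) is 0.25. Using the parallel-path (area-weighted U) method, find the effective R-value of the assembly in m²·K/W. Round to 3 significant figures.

U_eff = 0.75/3.1 + 0.25/0.744 = 0.2419 + 0.336 = 0.578
R_eff = 1/U_eff = 1.73 m²·K/W

1.73 m²·K/W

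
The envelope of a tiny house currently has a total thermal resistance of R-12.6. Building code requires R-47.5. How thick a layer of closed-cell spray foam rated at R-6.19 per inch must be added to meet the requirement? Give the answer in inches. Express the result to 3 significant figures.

5.64 in

ΔR = 47.5 − 12.6 = 34.9 ft²·°F·h/BTU
L = ΔR / (R/in) = 34.9/6.19 = 5.638 in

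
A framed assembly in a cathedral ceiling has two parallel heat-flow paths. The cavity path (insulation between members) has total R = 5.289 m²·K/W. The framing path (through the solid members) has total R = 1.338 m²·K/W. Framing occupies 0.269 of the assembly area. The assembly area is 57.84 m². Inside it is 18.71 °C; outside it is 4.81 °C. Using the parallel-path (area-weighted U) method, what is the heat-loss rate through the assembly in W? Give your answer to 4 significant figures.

U_eff = 0.731/5.289 + 0.269/1.338 = 0.13821 + 0.20105 = 0.33926
R_eff = 1/U_eff = 2.9476 m²·K/W
Q = 57.84 × (18.71 − 4.81) / 2.9476 = 272.76 W

272.8 W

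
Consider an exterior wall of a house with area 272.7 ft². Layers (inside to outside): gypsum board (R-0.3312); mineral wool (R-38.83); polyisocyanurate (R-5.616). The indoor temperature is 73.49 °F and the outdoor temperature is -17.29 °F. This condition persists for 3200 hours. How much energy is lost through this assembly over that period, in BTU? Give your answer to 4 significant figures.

R_total = 0.3312 + 38.83 + 5.616 = 44.777 ft²·°F·h/BTU
Q = 272.7 × (73.49 − (-17.29)) / 44.777 = 552.86 BTU/h
E = 552.86 × 3200 = 1769200 BTU

1769000 BTU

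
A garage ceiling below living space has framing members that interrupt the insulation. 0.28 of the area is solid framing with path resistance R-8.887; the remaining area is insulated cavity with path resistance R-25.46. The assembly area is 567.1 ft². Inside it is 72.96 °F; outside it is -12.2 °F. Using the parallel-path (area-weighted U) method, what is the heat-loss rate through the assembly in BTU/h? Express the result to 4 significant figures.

2887 BTU/h

U_eff = 0.72/25.46 + 0.28/8.887 = 0.02828 + 0.031507 = 0.059786
R_eff = 1/U_eff = 16.726 ft²·°F·h/BTU
Q = 567.1 × (72.96 − (-12.2)) / 16.726 = 2887.3 BTU/h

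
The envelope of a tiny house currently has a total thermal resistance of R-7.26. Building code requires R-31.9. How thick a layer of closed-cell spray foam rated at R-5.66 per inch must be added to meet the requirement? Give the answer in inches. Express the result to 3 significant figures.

ΔR = 31.9 − 7.26 = 24.64 ft²·°F·h/BTU
L = ΔR / (R/in) = 24.64/5.66 = 4.353 in

4.35 in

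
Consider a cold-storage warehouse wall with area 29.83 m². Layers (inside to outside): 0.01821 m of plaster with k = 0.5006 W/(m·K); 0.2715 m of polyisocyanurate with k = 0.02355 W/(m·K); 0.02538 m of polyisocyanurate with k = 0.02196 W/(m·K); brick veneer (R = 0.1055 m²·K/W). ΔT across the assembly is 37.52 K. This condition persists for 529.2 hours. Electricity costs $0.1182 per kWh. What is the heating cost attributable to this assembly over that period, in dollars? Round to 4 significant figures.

5.458 dollars

0.01821/0.5006 = 0.036376
0.2715/0.02355 = 11.529
0.02538/0.02196 = 1.1557
R_total = 0.036376 + 11.529 + 1.1557 + 0.1055 = 12.826 m²·K/W
Q = 29.83 × 37.52 / 12.826 = 87.26 W
E = 87.26 W × 529.2 h / 1000 = 46.178 kWh
Cost = 46.178 × 0.1182 = $5.4582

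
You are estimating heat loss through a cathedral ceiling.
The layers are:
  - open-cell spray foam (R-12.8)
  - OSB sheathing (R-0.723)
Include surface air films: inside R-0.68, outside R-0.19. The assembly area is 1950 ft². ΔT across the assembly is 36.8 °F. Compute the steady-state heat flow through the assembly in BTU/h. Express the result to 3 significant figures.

4990 BTU/h

R_total = 0.68 + 12.8 + 0.723 + 0.19 = 14.39 ft²·°F·h/BTU
Q = A·ΔT/R = 1950 × 36.8 / 14.39 = 4986 BTU/h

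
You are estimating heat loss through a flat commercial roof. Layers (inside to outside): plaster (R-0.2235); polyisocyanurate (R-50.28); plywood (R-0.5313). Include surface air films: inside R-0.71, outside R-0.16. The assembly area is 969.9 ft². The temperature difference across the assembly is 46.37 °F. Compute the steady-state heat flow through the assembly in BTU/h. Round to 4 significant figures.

R_total = 0.71 + 0.2235 + 50.28 + 0.5313 + 0.16 = 51.905 ft²·°F·h/BTU
Q = A·ΔT/R = 969.9 × 46.37 / 51.905 = 866.48 BTU/h

866.5 BTU/h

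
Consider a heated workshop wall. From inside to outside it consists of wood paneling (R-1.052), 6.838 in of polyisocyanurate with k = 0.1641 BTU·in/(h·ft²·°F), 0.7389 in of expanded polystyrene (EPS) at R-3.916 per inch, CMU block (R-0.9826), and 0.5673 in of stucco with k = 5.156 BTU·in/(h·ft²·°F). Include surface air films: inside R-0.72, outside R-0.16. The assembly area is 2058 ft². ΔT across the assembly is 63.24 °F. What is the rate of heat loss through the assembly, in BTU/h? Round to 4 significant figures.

2735 BTU/h

6.838/0.1641 = 41.67
0.7389 × 3.916 = 2.8935
0.5673/5.156 = 0.11003
R_total = 0.72 + 1.052 + 41.67 + 2.8935 + 0.9826 + 0.11003 + 0.16 = 47.588 ft²·°F·h/BTU
Q = A·ΔT/R = 2058 × 63.24 / 47.588 = 2734.9 BTU/h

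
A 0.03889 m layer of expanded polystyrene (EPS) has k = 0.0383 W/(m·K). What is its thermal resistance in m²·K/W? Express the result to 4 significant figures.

1.015 m²·K/W

R = L/k = 0.03889/0.0383 = 1.0154 m²·K/W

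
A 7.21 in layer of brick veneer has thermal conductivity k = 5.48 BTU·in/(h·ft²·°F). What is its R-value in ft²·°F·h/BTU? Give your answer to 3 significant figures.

R = L/k = 7.21/5.48 = 1.316 ft²·°F·h/BTU

1.32 ft²·°F·h/BTU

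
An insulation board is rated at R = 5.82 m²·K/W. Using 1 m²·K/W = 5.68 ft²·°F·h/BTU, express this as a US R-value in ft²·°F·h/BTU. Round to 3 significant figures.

R_US = 5.82 × 5.68 = 33.06

33.1 ft²·°F·h/BTU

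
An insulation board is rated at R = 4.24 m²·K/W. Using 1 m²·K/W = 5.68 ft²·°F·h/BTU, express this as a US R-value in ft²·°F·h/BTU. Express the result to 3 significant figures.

R_US = 4.24 × 5.68 = 24.08

24.1 ft²·°F·h/BTU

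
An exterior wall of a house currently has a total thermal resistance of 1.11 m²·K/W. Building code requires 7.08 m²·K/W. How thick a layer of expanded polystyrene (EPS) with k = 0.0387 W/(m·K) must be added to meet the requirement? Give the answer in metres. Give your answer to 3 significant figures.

ΔR = 7.08 − 1.11 = 5.97 m²·K/W
L = ΔR × k = 5.97 × 0.0387 = 0.231 m

0.231 m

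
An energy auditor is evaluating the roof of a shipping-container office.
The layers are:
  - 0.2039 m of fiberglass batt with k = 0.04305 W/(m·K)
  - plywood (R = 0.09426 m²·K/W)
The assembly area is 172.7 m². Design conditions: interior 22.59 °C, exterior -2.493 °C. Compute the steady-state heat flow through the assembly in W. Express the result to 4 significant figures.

896.7 W

0.2039/0.04305 = 4.7364
R_total = 4.7364 + 0.09426 = 4.8306 m²·K/W
Q = A·ΔT/R = 172.7 × (22.59 − (-2.493)) / 4.8306 = 896.75 W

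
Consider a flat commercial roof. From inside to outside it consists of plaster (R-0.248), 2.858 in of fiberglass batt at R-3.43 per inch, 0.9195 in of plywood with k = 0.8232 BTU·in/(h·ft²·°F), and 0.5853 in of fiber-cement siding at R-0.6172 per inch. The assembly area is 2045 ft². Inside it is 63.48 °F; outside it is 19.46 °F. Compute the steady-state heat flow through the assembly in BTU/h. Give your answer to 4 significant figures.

7808 BTU/h

2.858 × 3.43 = 9.8029
0.9195/0.8232 = 1.117
0.5853 × 0.6172 = 0.36125
R_total = 0.248 + 9.8029 + 1.117 + 0.36125 = 11.529 ft²·°F·h/BTU
Q = A·ΔT/R = 2045 × (63.48 − 19.46) / 11.529 = 7808.1 BTU/h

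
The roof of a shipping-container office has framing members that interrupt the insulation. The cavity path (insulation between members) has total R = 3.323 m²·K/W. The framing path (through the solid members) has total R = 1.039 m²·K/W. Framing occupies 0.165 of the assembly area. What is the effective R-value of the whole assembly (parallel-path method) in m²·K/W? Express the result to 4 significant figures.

U_eff = 0.835/3.323 + 0.165/1.039 = 0.25128 + 0.15881 = 0.41009
R_eff = 1/U_eff = 2.4385 m²·K/W

2.439 m²·K/W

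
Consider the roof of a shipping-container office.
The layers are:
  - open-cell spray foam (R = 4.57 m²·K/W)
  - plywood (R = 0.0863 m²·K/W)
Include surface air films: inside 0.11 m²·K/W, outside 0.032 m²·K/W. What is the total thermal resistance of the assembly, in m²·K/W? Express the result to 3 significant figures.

R_total = 0.11 + 4.57 + 0.0863 + 0.032 = 4.798 m²·K/W

4.80 m²·K/W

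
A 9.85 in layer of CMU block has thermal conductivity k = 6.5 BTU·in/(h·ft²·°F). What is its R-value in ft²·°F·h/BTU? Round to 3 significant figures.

1.52 ft²·°F·h/BTU

R = L/k = 9.85/6.5 = 1.515 ft²·°F·h/BTU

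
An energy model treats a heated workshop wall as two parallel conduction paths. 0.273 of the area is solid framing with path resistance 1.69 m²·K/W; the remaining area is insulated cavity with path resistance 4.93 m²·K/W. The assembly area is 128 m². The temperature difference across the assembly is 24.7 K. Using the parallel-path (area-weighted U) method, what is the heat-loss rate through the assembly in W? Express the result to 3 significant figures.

U_eff = 0.727/4.93 + 0.273/1.69 = 0.1475 + 0.1615 = 0.309
R_eff = 1/U_eff = 3.236 m²·K/W
Q = 128 × 24.7 / 3.236 = 976.9 W

977 W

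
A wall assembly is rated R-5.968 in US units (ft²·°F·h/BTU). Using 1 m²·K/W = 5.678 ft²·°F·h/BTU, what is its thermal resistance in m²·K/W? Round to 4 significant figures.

R_SI = 5.968/5.678 = 1.0511

1.051 m²·K/W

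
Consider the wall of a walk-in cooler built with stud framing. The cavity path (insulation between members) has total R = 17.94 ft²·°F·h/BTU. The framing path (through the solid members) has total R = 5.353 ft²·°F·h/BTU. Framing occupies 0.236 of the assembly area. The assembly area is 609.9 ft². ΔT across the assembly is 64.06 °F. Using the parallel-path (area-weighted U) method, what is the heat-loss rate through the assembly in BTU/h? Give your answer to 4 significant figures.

U_eff = 0.764/17.94 + 0.236/5.353 = 0.042586 + 0.044087 = 0.086674
R_eff = 1/U_eff = 11.538 ft²·°F·h/BTU
Q = 609.9 × 64.06 / 11.538 = 3386.4 BTU/h

3386 BTU/h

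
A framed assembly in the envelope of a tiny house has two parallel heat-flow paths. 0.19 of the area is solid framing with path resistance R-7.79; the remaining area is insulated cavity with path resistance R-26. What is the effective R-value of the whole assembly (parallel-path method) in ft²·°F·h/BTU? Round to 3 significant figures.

18.0 ft²·°F·h/BTU

U_eff = 0.81/26 + 0.19/7.79 = 0.03115 + 0.02439 = 0.05554
R_eff = 1/U_eff = 18 ft²·°F·h/BTU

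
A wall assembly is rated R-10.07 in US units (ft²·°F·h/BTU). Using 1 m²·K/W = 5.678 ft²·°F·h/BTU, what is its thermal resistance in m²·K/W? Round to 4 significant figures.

1.774 m²·K/W

R_SI = 10.07/5.678 = 1.7735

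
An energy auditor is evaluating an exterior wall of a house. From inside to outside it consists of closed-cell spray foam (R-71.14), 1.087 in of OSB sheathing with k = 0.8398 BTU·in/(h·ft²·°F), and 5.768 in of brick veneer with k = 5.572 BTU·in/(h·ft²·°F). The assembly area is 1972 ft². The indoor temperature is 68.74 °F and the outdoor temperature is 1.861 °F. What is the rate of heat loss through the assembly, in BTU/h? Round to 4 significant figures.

1.087/0.8398 = 1.2944
5.768/5.572 = 1.0352
R_total = 71.14 + 1.2944 + 1.0352 = 73.47 ft²·°F·h/BTU
Q = A·ΔT/R = 1972 × (68.74 − 1.861) / 73.47 = 1795.1 BTU/h

1795 BTU/h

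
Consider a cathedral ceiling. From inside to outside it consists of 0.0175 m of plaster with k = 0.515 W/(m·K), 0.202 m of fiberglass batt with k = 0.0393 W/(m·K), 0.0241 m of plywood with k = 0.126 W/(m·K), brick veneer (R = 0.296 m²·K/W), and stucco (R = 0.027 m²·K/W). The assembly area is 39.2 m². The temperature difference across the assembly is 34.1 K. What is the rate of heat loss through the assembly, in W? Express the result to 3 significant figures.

0.0175/0.515 = 0.03398
0.202/0.0393 = 5.14
0.0241/0.126 = 0.1913
R_total = 0.03398 + 5.14 + 0.1913 + 0.296 + 0.027 = 5.688 m²·K/W
Q = A·ΔT/R = 39.2 × 34.1 / 5.688 = 235 W

235 W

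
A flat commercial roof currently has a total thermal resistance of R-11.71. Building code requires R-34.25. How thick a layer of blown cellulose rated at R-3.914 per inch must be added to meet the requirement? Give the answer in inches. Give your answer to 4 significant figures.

5.759 in

ΔR = 34.25 − 11.71 = 22.54 ft²·°F·h/BTU
L = ΔR / (R/in) = 22.54/3.914 = 5.7588 in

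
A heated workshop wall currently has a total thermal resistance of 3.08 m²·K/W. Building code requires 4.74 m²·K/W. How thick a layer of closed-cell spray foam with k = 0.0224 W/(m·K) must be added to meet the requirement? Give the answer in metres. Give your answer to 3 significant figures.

ΔR = 4.74 − 3.08 = 1.66 m²·K/W
L = ΔR × k = 1.66 × 0.0224 = 0.03718 m

0.0372 m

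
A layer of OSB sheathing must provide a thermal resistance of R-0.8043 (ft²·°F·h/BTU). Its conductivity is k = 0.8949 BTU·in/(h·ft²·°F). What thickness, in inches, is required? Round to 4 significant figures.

0.7198 in

L = R × k = 0.8043 × 0.8949 = 0.71977 in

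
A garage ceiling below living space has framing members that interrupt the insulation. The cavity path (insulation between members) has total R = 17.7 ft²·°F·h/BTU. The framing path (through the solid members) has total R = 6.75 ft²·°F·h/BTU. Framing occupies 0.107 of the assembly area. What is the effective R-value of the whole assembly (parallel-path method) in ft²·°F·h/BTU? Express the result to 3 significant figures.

15.1 ft²·°F·h/BTU

U_eff = 0.893/17.7 + 0.107/6.75 = 0.05045 + 0.01585 = 0.0663
R_eff = 1/U_eff = 15.08 ft²·°F·h/BTU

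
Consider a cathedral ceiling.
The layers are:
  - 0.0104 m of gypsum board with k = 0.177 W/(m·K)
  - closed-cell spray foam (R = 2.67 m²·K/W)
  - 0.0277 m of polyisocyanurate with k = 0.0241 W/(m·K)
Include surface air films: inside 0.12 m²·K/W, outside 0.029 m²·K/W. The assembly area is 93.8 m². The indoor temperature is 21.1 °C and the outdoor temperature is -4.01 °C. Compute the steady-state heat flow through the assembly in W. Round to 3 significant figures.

0.0104/0.177 = 0.05876
0.0277/0.0241 = 1.149
R_total = 0.12 + 0.05876 + 2.67 + 1.149 + 0.029 = 4.027 m²·K/W
Q = A·ΔT/R = 93.8 × (21.1 − (-4.01)) / 4.027 = 584.9 W

585 W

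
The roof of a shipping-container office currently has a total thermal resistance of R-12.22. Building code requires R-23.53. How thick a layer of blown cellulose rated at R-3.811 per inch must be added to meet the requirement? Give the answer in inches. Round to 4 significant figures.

2.968 in

ΔR = 23.53 − 12.22 = 11.31 ft²·°F·h/BTU
L = ΔR / (R/in) = 11.31/3.811 = 2.9677 in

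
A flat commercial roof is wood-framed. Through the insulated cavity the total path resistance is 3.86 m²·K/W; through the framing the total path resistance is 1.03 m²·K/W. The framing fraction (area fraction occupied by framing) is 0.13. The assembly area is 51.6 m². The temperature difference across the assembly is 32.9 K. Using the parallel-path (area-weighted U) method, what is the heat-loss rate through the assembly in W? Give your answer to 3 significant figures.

U_eff = 0.87/3.86 + 0.13/1.03 = 0.2254 + 0.1262 = 0.3516
R_eff = 1/U_eff = 2.844 m²·K/W
Q = 51.6 × 32.9 / 2.844 = 596.9 W

597 W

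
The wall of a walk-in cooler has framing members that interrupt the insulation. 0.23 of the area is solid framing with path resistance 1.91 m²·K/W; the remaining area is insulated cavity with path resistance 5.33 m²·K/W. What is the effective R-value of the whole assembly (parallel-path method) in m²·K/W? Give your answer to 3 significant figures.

3.78 m²·K/W

U_eff = 0.77/5.33 + 0.23/1.91 = 0.1445 + 0.1204 = 0.2649
R_eff = 1/U_eff = 3.775 m²·K/W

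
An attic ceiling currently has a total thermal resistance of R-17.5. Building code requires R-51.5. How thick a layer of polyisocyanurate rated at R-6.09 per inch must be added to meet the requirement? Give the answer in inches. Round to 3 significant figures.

5.58 in

ΔR = 51.5 − 17.5 = 34 ft²·°F·h/BTU
L = ΔR / (R/in) = 34/6.09 = 5.583 in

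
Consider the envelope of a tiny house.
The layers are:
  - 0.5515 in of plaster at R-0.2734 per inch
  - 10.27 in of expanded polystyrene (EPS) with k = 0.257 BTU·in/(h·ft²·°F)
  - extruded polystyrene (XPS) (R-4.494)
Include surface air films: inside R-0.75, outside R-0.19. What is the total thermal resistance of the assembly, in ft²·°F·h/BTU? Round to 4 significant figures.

45.55 ft²·°F·h/BTU

0.5515 × 0.2734 = 0.15078
10.27/0.257 = 39.961
R_total = 0.75 + 0.15078 + 39.961 + 4.494 + 0.19 = 45.546 ft²·°F·h/BTU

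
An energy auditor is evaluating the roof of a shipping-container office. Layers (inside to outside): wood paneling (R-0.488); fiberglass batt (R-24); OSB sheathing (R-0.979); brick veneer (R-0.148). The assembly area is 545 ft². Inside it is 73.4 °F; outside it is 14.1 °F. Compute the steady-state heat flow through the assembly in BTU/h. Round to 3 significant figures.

1260 BTU/h

R_total = 0.488 + 24 + 0.979 + 0.148 = 25.61 ft²·°F·h/BTU
Q = A·ΔT/R = 545 × (73.4 − 14.1) / 25.61 = 1262 BTU/h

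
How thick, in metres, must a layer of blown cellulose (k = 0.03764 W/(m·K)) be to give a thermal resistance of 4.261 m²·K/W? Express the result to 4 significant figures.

L = R·k = 4.261 × 0.03764 = 0.16038 m

0.1604 m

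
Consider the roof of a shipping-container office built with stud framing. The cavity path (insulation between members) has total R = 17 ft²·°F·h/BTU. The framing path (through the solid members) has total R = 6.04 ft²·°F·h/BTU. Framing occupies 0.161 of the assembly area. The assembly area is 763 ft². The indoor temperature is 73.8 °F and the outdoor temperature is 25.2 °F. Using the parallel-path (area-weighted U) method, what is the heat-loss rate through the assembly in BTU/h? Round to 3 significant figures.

U_eff = 0.839/17 + 0.161/6.04 = 0.04935 + 0.02666 = 0.07601
R_eff = 1/U_eff = 13.16 ft²·°F·h/BTU
Q = 763 × (73.8 − 25.2) / 13.16 = 2819 BTU/h

2820 BTU/h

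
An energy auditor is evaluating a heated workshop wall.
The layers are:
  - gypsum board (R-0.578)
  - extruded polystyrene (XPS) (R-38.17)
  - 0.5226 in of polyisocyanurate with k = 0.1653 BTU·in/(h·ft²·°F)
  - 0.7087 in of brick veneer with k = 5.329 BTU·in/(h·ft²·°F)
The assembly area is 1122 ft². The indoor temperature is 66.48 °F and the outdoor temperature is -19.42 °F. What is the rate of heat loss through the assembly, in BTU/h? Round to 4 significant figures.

0.5226/0.1653 = 3.1615
0.7087/5.329 = 0.13299
R_total = 0.578 + 38.17 + 3.1615 + 0.13299 = 42.043 ft²·°F·h/BTU
Q = A·ΔT/R = 1122 × (66.48 − (-19.42)) / 42.043 = 2292.4 BTU/h

2292 BTU/h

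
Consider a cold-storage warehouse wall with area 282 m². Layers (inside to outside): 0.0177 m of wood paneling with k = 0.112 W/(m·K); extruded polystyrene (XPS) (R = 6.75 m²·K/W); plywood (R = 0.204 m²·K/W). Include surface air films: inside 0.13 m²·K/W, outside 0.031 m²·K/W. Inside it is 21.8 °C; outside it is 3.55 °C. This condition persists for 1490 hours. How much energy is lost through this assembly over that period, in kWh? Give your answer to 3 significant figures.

0.0177/0.112 = 0.158
R_total = 0.13 + 0.158 + 6.75 + 0.204 + 0.031 = 7.273 m²·K/W
Q = 282 × (21.8 − 3.55) / 7.273 = 707.6 W
E = 707.6 W × 1490 h / 1000 = 1054 kWh

1050 kWh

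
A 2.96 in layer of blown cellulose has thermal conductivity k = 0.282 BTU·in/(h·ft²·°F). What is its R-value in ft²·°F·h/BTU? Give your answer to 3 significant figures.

10.5 ft²·°F·h/BTU

R = L/k = 2.96/0.282 = 10.5 ft²·°F·h/BTU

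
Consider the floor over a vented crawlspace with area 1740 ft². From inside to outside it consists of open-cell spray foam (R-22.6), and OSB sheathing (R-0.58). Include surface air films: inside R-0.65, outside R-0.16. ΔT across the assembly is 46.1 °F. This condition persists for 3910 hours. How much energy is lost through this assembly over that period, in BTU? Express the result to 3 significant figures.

R_total = 0.65 + 22.6 + 0.58 + 0.16 = 23.99 ft²·°F·h/BTU
Q = 1740 × 46.1 / 23.99 = 3344 BTU/h
E = 3344 × 3910 = 13070000 BTU

13100000 BTU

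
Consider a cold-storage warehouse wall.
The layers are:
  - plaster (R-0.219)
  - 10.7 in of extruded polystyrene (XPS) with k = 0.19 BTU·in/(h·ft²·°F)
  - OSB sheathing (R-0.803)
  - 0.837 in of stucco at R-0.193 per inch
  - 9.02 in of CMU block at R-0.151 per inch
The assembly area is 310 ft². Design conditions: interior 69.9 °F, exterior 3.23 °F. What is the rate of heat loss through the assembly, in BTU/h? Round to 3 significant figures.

10.7/0.19 = 56.32
0.837 × 0.193 = 0.1615
9.02 × 0.151 = 1.362
R_total = 0.219 + 56.32 + 0.803 + 0.1615 + 1.362 = 58.86 ft²·°F·h/BTU
Q = A·ΔT/R = 310 × (69.9 − 3.23) / 58.86 = 351.1 BTU/h

351 BTU/h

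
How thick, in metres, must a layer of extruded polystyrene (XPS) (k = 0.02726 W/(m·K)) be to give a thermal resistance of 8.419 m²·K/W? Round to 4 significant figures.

L = R·k = 8.419 × 0.02726 = 0.2295 m

0.2295 m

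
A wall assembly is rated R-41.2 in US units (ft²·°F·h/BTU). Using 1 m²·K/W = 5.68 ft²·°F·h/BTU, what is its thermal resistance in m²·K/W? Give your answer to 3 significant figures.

R_SI = 41.2/5.68 = 7.254

7.25 m²·K/W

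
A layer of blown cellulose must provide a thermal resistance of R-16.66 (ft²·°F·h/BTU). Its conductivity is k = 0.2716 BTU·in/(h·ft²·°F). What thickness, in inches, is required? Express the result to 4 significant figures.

L = R × k = 16.66 × 0.2716 = 4.5249 in

4.525 in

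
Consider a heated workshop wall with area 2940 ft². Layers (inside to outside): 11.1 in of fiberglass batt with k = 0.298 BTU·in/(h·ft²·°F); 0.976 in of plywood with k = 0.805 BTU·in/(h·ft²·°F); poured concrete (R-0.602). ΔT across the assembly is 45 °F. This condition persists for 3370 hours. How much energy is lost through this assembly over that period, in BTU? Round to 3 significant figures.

11400000 BTU

11.1/0.298 = 37.25
0.976/0.805 = 1.212
R_total = 37.25 + 1.212 + 0.602 = 39.06 ft²·°F·h/BTU
Q = 2940 × 45 / 39.06 = 3387 BTU/h
E = 3387 × 3370 = 11410000 BTU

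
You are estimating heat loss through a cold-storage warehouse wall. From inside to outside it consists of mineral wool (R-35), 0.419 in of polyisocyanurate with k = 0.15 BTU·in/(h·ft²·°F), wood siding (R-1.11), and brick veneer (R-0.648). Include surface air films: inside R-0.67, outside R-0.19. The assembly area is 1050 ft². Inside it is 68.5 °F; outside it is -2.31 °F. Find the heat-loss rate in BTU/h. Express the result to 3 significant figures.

1840 BTU/h

0.419/0.15 = 2.793
R_total = 0.67 + 35 + 2.793 + 1.11 + 0.648 + 0.19 = 40.41 ft²·°F·h/BTU
Q = A·ΔT/R = 1050 × (68.5 − (-2.31)) / 40.41 = 1840 BTU/h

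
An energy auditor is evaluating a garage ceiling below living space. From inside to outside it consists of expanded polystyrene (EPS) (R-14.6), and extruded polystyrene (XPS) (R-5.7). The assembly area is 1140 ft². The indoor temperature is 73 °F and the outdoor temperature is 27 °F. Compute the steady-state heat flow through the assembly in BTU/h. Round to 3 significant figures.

2580 BTU/h

R_total = 14.6 + 5.7 = 20.3 ft²·°F·h/BTU
Q = A·ΔT/R = 1140 × (73 − 27) / 20.3 = 2583 BTU/h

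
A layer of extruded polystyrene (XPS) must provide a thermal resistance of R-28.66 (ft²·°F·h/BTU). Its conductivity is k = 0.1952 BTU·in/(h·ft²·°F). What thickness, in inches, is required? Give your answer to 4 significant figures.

L = R × k = 28.66 × 0.1952 = 5.5944 in

5.594 in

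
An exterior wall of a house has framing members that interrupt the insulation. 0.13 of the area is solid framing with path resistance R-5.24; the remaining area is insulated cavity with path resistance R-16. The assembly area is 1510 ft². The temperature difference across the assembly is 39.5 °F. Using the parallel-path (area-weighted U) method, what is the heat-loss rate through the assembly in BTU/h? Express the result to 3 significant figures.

U_eff = 0.87/16 + 0.13/5.24 = 0.05437 + 0.02481 = 0.07918
R_eff = 1/U_eff = 12.63 ft²·°F·h/BTU
Q = 1510 × 39.5 / 12.63 = 4723 BTU/h

4720 BTU/h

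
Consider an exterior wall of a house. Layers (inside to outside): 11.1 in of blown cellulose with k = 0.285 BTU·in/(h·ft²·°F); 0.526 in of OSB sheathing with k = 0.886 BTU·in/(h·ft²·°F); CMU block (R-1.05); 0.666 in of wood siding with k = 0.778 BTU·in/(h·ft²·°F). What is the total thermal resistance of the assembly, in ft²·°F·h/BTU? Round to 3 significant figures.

11.1/0.285 = 38.95
0.526/0.886 = 0.5937
0.666/0.778 = 0.856
R_total = 38.95 + 0.5937 + 1.05 + 0.856 = 41.45 ft²·°F·h/BTU

41.4 ft²·°F·h/BTU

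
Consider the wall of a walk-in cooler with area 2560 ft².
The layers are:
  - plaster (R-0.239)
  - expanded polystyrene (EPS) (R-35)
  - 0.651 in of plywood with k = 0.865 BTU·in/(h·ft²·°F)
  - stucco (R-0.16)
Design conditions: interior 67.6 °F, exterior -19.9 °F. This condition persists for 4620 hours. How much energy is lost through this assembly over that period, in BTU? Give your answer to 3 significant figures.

28600000 BTU

0.651/0.865 = 0.7526
R_total = 0.239 + 35 + 0.7526 + 0.16 = 36.15 ft²·°F·h/BTU
Q = 2560 × (67.6 − (-19.9)) / 36.15 = 6196 BTU/h
E = 6196 × 4620 = 28630000 BTU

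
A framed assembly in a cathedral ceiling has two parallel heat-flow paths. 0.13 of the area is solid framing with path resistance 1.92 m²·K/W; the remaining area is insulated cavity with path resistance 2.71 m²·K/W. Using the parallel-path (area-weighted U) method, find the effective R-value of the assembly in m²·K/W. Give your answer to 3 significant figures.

2.57 m²·K/W

U_eff = 0.87/2.71 + 0.13/1.92 = 0.321 + 0.06771 = 0.3887
R_eff = 1/U_eff = 2.572 m²·K/W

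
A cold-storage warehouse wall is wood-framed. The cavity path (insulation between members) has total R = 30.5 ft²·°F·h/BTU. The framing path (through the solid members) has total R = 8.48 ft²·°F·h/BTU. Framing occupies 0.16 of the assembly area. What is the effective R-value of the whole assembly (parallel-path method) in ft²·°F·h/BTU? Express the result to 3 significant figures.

U_eff = 0.84/30.5 + 0.16/8.48 = 0.02754 + 0.01887 = 0.04641
R_eff = 1/U_eff = 21.55 ft²·°F·h/BTU

21.5 ft²·°F·h/BTU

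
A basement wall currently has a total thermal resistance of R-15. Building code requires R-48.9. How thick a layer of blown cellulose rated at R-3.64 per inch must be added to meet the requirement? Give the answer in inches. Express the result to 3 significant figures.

9.31 in

ΔR = 48.9 − 15 = 33.9 ft²·°F·h/BTU
L = ΔR / (R/in) = 33.9/3.64 = 9.313 in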